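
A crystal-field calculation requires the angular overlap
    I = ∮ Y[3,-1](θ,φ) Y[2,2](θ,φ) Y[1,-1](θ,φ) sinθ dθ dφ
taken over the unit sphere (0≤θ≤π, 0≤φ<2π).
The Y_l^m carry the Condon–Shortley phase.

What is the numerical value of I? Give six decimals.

-0.082589

Checks pass: Σm=0; 6 even; l₃=1∈[1,5].
(2·3+1)(2·2+1)(2·1+1) = 105
Δ: 4! 2! 0! / 7! → 1/105
sum: t=2:+1/4 = 1/4
3j²(3 2 1; 0 0 0) = Δ·Π!·Σ² = 3/35  (sign -1)
sum: t=4:+1/48 = 1/48
3j²(3 2 1; -1 2 -1) = Δ·Π!·Σ² = 1/105  (sign +1)
combine: 4πI² = 105·3/35·1/105 = 3/35
take √, sign -1: I = -0.08258890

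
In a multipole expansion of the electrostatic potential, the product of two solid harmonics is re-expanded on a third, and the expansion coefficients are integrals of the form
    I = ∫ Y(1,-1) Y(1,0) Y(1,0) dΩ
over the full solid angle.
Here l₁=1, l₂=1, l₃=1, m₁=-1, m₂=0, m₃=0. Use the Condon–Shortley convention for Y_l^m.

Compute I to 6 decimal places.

0.000000

m-sum = -1 + 0 + 0 = -1 ≠ 0 ⇒ I = 0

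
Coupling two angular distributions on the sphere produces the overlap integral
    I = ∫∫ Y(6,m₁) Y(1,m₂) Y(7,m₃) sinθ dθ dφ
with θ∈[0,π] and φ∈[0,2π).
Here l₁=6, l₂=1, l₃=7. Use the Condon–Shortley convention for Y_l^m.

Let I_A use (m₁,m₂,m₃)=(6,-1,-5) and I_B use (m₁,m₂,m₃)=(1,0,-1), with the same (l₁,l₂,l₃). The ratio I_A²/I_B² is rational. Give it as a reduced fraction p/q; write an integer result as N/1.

l's match ⇒ only the (l;m) 3-j factors differ between A and B.
A: triangle coeff Δ(6,1,7) = 1/1365; Σ_t [0,0]: t=0:+1/958003200 = 1/958003200; (3j)²=1/1365 [(6 1 7; 6 -1 -5)], sign=+1
B: triangle coeff Δ(6,1,7) = 1/1365; Σ_t [0,0]: t=0:+1/604800 = 1/604800; (3j)²=16/455 [(6 1 7; 1 0 -1)], sign=+1
I_A²/I_B² = (1/1365)/(16/455) = 1/48

1/48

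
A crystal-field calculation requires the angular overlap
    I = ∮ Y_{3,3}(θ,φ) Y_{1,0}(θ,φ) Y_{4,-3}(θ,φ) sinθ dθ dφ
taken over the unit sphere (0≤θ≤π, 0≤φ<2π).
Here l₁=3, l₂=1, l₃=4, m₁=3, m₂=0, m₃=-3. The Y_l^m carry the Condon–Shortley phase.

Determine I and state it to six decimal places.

m-sum 0 ✓  L=8 even ✓  2≤4≤4 ✓
Π(2lᵢ+1) = 7×3×9 = 189
triangle coeff Δ(3,1,4) = 1/252
Σ_t [0,0]: t=0:+1/36 = 1/36
(3j)²=4/63 [(3 1 4; 0 0 0)], sign=+1
Σ_t [0,0]: t=0:+1/720 = 1/720
(3j)²=1/36 [(3 1 4; 3 0 -3)], sign=-1
⇒ 4πI² = 1/3
I = (-1)√(1/3/(4π)) = -0.16286750

-0.162868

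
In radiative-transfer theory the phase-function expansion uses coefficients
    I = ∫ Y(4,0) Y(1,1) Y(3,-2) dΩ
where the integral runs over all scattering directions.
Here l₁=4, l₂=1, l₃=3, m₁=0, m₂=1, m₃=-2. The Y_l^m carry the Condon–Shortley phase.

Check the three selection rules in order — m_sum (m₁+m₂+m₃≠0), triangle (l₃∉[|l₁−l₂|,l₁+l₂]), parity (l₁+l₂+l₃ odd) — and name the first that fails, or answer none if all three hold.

m_sum

m₁+m₂+m₃ = 0 + 1 − 2 = -1  ✗
triangle: |4−1|=3 ≤ l₃=3 ≤ 4+1=5
parity: l₁+l₂+l₃ = 8 is even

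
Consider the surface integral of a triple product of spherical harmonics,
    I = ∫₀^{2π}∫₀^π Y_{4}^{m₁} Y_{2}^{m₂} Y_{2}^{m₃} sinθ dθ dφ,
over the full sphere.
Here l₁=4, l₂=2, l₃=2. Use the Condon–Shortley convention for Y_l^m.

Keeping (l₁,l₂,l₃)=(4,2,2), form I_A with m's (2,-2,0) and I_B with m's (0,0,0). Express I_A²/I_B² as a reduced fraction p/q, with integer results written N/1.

l's match ⇒ only the (l;m) 3-j factors differ between A and B.
A: triangle coeff Δ(4,2,2) = 1/630; Σ_t [0,0]: t=0:+1/96 = 1/96; (3j)²=1/42 [(4 2 2; 2 -2 0)], sign=+1
B: triangle coeff Δ(4,2,2) = 1/630; Σ_t [2,2]: t=2:+1/16 = 1/16; (3j)²=2/35 [(4 2 2; 0 0 0)], sign=+1
I_A²/I_B² = (1/42)/(2/35) = 5/12

5/12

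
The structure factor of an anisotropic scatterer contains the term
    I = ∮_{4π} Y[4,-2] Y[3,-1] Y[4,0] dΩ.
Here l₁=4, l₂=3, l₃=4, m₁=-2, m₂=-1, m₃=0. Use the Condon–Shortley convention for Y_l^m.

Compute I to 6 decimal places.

-2 − 1 + 0 = -3 ≠ 0: azimuthal integral kills it; I = 0

0.000000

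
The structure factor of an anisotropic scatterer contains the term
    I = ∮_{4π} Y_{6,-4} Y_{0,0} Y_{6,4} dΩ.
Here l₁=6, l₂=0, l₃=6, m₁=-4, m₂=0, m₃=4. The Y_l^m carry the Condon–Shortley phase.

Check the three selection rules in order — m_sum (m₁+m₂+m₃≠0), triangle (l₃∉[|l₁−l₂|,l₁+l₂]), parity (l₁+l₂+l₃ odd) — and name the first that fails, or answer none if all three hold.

none

azimuthal sum: -4 + 0 + 4 = 0  ✓
6 ≤ 6 ≤ 6 (triangle on l)  ✓
L = 6 + 0 + 6 = 12 (even)  ✓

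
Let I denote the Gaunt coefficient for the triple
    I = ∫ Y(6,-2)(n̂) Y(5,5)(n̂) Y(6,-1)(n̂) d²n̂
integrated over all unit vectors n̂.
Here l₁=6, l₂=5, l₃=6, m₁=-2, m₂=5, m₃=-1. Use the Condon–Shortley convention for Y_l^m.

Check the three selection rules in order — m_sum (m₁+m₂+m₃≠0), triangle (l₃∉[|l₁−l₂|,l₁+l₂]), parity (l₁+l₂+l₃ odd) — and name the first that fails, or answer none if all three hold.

azimuthal sum: -2 + 5 − 1 = 2  ✗
1 ≤ 6 ≤ 11 (triangle on l)
L = 6 + 5 + 6 = 17 (odd)

m_sum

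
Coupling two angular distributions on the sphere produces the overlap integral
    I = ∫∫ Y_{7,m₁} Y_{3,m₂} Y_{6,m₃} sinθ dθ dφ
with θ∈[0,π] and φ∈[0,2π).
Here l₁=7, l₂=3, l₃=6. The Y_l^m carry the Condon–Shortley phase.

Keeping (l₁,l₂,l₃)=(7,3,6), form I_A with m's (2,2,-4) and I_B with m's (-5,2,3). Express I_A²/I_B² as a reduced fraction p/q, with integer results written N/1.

l's match ⇒ only the (l;m) 3-j factors differ between A and B.
A: triangle coeff Δ(7,3,6) = 1/2042040; Σ_t [3,4]: t=3:−1/967680 t=4:+1/8709120 = -1/1088640; (3j)²=800/51051 [(7 3 6; 2 2 -4)], sign=-1
B: triangle coeff Δ(7,3,6) = 1/2042040; Σ_t [3,4]: t=3:−1/4354560 t=4:+1/1935360 = 1/3483648; (3j)²=125/12376 [(7 3 6; -5 2 3)], sign=-1
I_A²/I_B² = (800/51051)/(125/12376) = 256/165

256/165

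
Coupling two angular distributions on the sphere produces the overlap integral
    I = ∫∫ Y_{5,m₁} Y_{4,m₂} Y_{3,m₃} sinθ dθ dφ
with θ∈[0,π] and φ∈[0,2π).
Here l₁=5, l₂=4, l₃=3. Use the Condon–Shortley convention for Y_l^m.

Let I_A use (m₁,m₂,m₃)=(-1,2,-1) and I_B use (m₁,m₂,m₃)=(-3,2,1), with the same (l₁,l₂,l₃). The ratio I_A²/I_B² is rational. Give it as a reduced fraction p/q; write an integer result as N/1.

Shared (l₁,l₂,l₃)=(5,4,3): N and (l;000)² cancel in I_A²/I_B².
A: Δ = 6!·4!·2!/13! = 1/180180; Racah Σ t=4..6: t=4:+1/384 t=5:−1/720 t=6:+1/34560 = 43/34560; ⇒ 3j(5 4 3; -1 2 -1)² = 1849/180180, sgn +1
B: Δ = 6!·4!·2!/13! = 1/180180; Racah Σ t=4..6: t=4:+1/2304 t=5:−1/720 t=6:+1/5760 = -1/1280; ⇒ 3j(5 4 3; -3 2 1)² = 27/1430, sgn -1
I_A²/I_B² = (1849/180180)/(27/1430) = 1849/3402

1849/3402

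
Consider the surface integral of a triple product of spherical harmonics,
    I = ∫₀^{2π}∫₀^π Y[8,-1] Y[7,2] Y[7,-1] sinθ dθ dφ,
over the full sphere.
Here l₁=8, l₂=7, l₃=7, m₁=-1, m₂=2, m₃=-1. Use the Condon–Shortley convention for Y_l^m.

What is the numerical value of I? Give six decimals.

0.104298

m-sum 0 ✓  L=22 even ✓  1≤7≤15 ✓
Π(2lᵢ+1) = 17×15×15 = 3825
triangle coeff Δ(8,7,7) = 1/22086194130
Σ_t [1,7]: t=1:−1/18289152000 t=2:+1/248832000 t=3:−1/24883200 t=4:+1/11943936 t=5:−1/24883200 t=6:+1/248832000 t=7:−1/18289152000 = 11/975421440
(3j)²=1750/289731 [(8 7 7; 0 0 0)], sign=-1
Σ_t [3,8]: t=3:−1/746496000 t=4:+1/49766400 t=5:−1/19906560 t=6:+1/37324800 t=7:−1/348364800 t=8:+1/24385536000 = -11/1463132160
(3j)²=4000/676039 [(8 7 7; -1 2 -1)], sign=-1
⇒ 4πI² = 75000000/548653937
I = (+1)√(75000000/548653937/(4π)) = 0.10429811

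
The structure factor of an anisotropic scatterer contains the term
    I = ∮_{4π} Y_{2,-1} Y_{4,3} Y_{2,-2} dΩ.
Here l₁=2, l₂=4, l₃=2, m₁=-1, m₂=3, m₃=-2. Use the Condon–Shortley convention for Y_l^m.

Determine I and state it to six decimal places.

Rules hold: Σm=0, L=8 even, 2≤2≤6.
N = 5·9·5 = 225
Δ = 4!·0!·4!/9! = 1/630
Racah Σ t=2..2: t=2:+1/16 = 1/16
⇒ 3j(2 4 2; 0 0 0)² = 2/35, sgn +1
Racah Σ t=3..3: t=3:−1/144 = -1/144
⇒ 3j(2 4 2; -1 3 -2)² = 1/18, sgn -1
4πI² = N·(3j₀)²·(3jₘ)² = 5/7
I = -1·√(0.714286/4π) = -0.23841361

-0.238414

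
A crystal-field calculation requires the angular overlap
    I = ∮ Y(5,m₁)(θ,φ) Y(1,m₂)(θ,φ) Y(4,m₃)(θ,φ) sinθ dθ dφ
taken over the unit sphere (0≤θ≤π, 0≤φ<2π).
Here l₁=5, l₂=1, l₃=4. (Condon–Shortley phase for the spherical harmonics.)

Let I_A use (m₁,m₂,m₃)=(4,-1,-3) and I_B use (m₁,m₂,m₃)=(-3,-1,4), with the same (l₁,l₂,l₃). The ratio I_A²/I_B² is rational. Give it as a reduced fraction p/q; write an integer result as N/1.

36/1

Same 5,1,4: normalisation and zero-m 3j drop out of the ratio.
A: Δ: 2! 8! 0! / 11! → 1/495; sum: t=0:+1/10080 = 1/10080; 3j²(5 1 4; 4 -1 -3) = Δ·Π!·Σ² = 4/55  (sign -1)
B: Δ: 2! 8! 0! / 11! → 1/495; sum: t=0:+1/80640 = 1/80640; 3j²(5 1 4; -3 -1 4) = Δ·Π!·Σ² = 1/495  (sign +1)
I_A²/I_B² = (4/55)/(1/495) = 36/1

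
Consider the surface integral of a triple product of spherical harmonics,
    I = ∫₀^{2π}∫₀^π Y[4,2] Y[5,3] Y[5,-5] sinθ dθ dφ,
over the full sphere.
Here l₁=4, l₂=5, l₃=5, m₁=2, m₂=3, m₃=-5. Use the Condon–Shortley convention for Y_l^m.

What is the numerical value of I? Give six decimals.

-0.184127

Rules hold: Σm=0, L=14 even, 1≤5≤9.
N = 9·11·11 = 1089
Δ = 4!·4!·6!/15! = 1/3153150
Racah Σ t=0..4: t=0:+1/69120 t=1:−1/1728 t=2:+1/576 t=3:−1/1728 t=4:+1/69120 = 7/11520
⇒ 3j(4 5 5; 0 0 0)² = 2/143, sgn -1
Racah Σ t=2..2: t=2:+1/69120 = 1/69120
⇒ 3j(4 5 5; 2 3 -5)² = 4/143, sgn +1
4πI² = N·(3j₀)²·(3jₘ)² = 72/169
I = -1·√(0.426036/4π) = -0.18412721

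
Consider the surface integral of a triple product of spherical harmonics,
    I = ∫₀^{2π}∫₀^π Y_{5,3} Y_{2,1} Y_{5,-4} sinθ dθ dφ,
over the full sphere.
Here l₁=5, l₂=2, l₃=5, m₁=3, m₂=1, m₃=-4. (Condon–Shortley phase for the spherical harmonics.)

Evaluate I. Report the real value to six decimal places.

0.196098

m-sum 0 ✓  L=12 even ✓  3≤5≤7 ✓
Π(2lᵢ+1) = 11×5×11 = 605
triangle coeff Δ(5,2,5) = 1/38610
Σ_t [0,2]: t=0:+1/2880 t=1:−1/576 t=2:+1/2880 = -1/960
(3j)²=10/429 [(5 2 5; 0 0 0)], sign=+1
Σ_t [1,2]: t=1:−1/10080 t=2:+1/80640 = -1/11520
(3j)²=49/1430 [(5 2 5; 3 1 -4)], sign=+1
⇒ 4πI² = 245/507
I = (+1)√(245/507/(4π)) = 0.19609844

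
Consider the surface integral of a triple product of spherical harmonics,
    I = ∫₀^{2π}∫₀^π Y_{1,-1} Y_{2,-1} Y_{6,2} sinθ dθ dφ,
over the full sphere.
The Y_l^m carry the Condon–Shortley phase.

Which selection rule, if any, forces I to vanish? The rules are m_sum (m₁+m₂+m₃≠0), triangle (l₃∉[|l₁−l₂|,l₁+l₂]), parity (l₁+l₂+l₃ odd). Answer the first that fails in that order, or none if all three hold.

m₁+m₂+m₃ = -1 − 1 + 2 = 0  ✓
triangle: |1−2|=1 ≤ l₃=6 ≤ 1+2=3  ✗
parity: l₁+l₂+l₃ = 9 is odd

triangle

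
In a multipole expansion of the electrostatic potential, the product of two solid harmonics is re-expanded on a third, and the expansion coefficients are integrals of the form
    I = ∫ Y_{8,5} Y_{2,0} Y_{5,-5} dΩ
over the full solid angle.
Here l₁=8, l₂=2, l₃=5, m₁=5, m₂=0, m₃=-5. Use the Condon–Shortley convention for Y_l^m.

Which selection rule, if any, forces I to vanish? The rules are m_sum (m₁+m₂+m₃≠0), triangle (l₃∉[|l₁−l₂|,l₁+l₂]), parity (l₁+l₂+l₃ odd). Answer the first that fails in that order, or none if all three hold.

triangle

azimuthal sum: 5 + 0 − 5 = 0  ✓
6 ≤ 5 ≤ 10 (triangle on l)  ✗
L = 8 + 2 + 5 = 15 (odd)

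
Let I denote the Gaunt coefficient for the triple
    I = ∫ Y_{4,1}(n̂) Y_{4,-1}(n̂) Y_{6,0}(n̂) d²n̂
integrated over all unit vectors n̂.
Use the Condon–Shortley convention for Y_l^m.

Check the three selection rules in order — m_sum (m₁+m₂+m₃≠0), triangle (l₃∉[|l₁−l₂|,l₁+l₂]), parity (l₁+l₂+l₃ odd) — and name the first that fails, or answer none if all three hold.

none

m₁+m₂+m₃ = 1 − 1 + 0 = 0  ✓
triangle: |4−4|=0 ≤ l₃=6 ≤ 4+4=8  ✓
parity: l₁+l₂+l₃ = 14 is even  ✓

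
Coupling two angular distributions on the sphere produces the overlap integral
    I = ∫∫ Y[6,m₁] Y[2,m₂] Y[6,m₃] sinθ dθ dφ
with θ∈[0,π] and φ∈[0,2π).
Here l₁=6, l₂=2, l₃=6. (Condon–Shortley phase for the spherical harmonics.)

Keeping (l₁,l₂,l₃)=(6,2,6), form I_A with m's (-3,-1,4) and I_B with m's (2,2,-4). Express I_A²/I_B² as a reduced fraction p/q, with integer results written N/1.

49/36

Same 6,2,6: normalisation and zero-m 3j drop out of the ratio.
A: Δ: 2! 10! 2! / 15! → 1/90090; sum: t=0:+1/725760 t=1:−1/161280 = -1/207360; 3j²(6 2 6; -3 -1 4) = Δ·Π!·Σ² = 7/286  (sign -1)
B: Δ: 2! 10! 2! / 15! → 1/90090; sum: t=2:+1/322560 = 1/322560; 3j²(6 2 6; 2 2 -4) = Δ·Π!·Σ² = 18/1001  (sign +1)
I_A²/I_B² = (7/286)/(18/1001) = 49/36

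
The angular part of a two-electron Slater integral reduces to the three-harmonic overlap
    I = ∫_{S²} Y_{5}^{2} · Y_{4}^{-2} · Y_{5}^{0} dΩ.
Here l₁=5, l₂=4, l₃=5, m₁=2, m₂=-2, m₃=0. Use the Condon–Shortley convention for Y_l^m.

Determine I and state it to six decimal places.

m-sum 0 ✓  L=14 even ✓  1≤5≤9 ✓
Π(2lᵢ+1) = 11×9×11 = 1089
triangle coeff Δ(5,4,5) = 1/3153150
Σ_t [0,4]: t=0:+1/69120 t=1:−1/1728 t=2:+1/576 t=3:−1/1728 t=4:+1/69120 = 7/11520
(3j)²=2/143 [(5 4 5; 0 0 0)], sign=-1
Σ_t [0,2]: t=0:+1/3456 t=1:−1/1728 t=2:+1/11520 = -7/34560
(3j)²=7/858 [(5 4 5; 2 -2 0)], sign=+1
⇒ 4πI² = 21/169
I = (-1)√(21/169/(4π)) = -0.09944006

-0.099440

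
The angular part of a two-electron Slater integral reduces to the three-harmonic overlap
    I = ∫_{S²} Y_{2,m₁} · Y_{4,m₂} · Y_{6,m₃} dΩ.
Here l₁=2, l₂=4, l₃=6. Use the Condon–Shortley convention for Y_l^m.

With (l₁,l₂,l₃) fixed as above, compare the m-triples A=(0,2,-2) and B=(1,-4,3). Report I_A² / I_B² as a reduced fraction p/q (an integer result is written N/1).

56/3

Shared (l₁,l₂,l₃)=(2,4,6): N and (l;000)² cancel in I_A²/I_B².
A: Δ = 0!·4!·8!/13! = 1/6435; Racah Σ t=0..0: t=0:+1/5760 = 1/5760; ⇒ 3j(2 4 6; 0 2 -2)² = 56/2145, sgn +1
B: Δ = 0!·4!·8!/13! = 1/6435; Racah Σ t=0..0: t=0:+1/241920 = 1/241920; ⇒ 3j(2 4 6; 1 -4 3)² = 1/715, sgn -1
I_A²/I_B² = (56/2145)/(1/715) = 56/3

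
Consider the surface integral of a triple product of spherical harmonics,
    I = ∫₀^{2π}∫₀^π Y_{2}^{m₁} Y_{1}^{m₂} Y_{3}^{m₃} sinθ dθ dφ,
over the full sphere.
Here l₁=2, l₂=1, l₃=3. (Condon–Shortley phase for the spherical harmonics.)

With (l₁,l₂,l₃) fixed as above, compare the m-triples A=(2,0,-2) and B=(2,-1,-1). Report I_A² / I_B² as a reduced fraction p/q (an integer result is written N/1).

l's match ⇒ only the (l;m) 3-j factors differ between A and B.
A: triangle coeff Δ(2,1,3) = 1/105; Σ_t [0,0]: t=0:+1/24 = 1/24; (3j)²=1/21 [(2 1 3; 2 0 -2)], sign=-1
B: triangle coeff Δ(2,1,3) = 1/105; Σ_t [0,0]: t=0:+1/48 = 1/48; (3j)²=1/105 [(2 1 3; 2 -1 -1)], sign=+1
I_A²/I_B² = (1/21)/(1/105) = 5/1

5/1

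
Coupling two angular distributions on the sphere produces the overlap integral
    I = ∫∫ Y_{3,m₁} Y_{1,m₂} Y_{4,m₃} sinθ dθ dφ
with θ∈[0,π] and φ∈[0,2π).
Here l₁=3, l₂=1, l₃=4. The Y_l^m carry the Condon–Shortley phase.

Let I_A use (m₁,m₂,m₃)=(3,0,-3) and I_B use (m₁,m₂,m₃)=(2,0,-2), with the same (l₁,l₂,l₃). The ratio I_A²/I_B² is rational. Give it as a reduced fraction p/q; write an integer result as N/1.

7/12

Same 3,1,4: normalisation and zero-m 3j drop out of the ratio.
A: Δ: 0! 6! 2! / 9! → 1/252; sum: t=0:+1/720 = 1/720; 3j²(3 1 4; 3 0 -3) = Δ·Π!·Σ² = 1/36  (sign -1)
B: Δ: 0! 6! 2! / 9! → 1/252; sum: t=0:+1/120 = 1/120; 3j²(3 1 4; 2 0 -2) = Δ·Π!·Σ² = 1/21  (sign +1)
I_A²/I_B² = (1/36)/(1/21) = 7/12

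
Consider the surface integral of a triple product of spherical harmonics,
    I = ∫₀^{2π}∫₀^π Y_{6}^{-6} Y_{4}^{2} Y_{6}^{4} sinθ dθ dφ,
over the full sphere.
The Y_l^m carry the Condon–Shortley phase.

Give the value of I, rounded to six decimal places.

Checks pass: Σm=0; 16 even; l₃=6∈[2,10].
(2·6+1)(2·4+1)(2·6+1) = 1521
Δ: 4! 8! 4! / 17! → 1/15315300
sum: t=0:+1/829440 t=1:−1/25920 t=2:+1/9216 t=3:−1/25920 t=4:+1/829440 = 7/207360
3j²(6 4 6; 0 0 0) = Δ·Π!·Σ² = 28/2431  (sign +1)
sum: t=4:+1/3870720 = 1/3870720
3j²(6 4 6; -6 2 4) = Δ·Π!·Σ² = 135/6188  (sign +1)
combine: 4πI² = 1521·28/2431·135/6188 = 1215/3179
take √, sign +1: I = 0.17439657

0.174397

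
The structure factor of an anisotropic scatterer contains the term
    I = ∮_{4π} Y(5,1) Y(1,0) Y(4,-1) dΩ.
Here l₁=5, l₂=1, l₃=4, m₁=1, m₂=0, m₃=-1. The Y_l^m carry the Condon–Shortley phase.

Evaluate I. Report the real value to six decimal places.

m-sum 0 ✓  L=10 even ✓  4≤4≤6 ✓
Π(2lᵢ+1) = 11×3×9 = 297
triangle coeff Δ(5,1,4) = 1/495
Σ_t [1,1]: t=1:−1/576 = -1/576
(3j)²=5/99 [(5 1 4; 0 0 0)], sign=-1
Σ_t [1,1]: t=1:−1/720 = -1/720
(3j)²=8/165 [(5 1 4; 1 0 -1)], sign=+1
⇒ 4πI² = 8/11
I = (-1)√(8/11/(4π)) = -0.24057125

-0.240571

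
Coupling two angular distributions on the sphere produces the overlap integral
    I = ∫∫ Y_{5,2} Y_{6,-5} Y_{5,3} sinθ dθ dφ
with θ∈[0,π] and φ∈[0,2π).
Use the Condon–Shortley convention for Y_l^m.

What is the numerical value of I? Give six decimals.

-0.065948

m-sum 0 ✓  L=16 even ✓  1≤5≤11 ✓
Π(2lᵢ+1) = 11×13×11 = 1573
triangle coeff Δ(5,6,5) = 1/28588560
Σ_t [1,5]: t=1:−1/345600 t=2:+1/13824 t=3:−1/5184 t=4:+1/13824 t=5:−1/345600 = -7/129600
(3j)²=80/7293 [(5 6 5; 0 0 0)], sign=+1
Σ_t [0,1]: t=0:+1/518400 t=1:−1/345600 = -1/1036800
(3j)²=7/2210 [(5 6 5; 2 -5 3)], sign=-1
⇒ 4πI² = 616/11271
I = (-1)√(616/11271/(4π)) = -0.06594839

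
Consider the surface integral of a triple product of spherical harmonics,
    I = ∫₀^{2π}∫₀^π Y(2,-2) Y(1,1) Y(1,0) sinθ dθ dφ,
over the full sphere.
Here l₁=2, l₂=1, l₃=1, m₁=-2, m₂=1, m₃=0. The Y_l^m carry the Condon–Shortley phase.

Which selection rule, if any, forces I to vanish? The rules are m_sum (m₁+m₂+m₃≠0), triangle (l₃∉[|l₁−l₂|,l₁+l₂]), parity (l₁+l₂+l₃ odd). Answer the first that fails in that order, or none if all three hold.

m_sum

azimuthal sum: -2 + 1 + 0 = -1  ✗
1 ≤ 1 ≤ 3 (triangle on l)
L = 2 + 1 + 1 = 4 (even)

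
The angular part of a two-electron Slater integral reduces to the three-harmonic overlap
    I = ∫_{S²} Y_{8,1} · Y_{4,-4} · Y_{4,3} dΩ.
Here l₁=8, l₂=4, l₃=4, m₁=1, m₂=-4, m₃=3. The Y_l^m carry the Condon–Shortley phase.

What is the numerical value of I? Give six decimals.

m-sum 0 ✓  L=16 even ✓  4≤4≤12 ✓
Π(2lᵢ+1) = 17×9×9 = 1377
triangle coeff Δ(8,4,4) = 1/218790
Σ_t [4,4]: t=4:+1/331776 = 1/331776
(3j)²=490/21879 [(8 4 4; 0 0 0)], sign=+1
Σ_t [0,0]: t=0:+1/203212800 = 1/203212800
(3j)²=1/24310 [(8 4 4; 1 -4 3)], sign=-1
⇒ 4πI² = 441/347633
I = (-1)√(441/347633/(4π)) = -0.01004740

-0.010047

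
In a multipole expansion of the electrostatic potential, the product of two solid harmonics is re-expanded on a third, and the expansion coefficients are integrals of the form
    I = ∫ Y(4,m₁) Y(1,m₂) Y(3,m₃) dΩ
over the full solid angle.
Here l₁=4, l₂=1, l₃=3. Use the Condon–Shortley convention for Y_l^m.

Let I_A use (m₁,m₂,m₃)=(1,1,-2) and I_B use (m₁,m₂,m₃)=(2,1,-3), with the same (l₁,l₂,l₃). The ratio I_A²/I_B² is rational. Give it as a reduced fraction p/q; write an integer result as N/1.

3/1

Shared (l₁,l₂,l₃)=(4,1,3): N and (l;000)² cancel in I_A²/I_B².
A: Δ = 2!·6!·0!/9! = 1/252; Racah Σ t=2..2: t=2:+1/240 = 1/240; ⇒ 3j(4 1 3; 1 1 -2)² = 1/84, sgn -1
B: Δ = 2!·6!·0!/9! = 1/252; Racah Σ t=2..2: t=2:+1/1440 = 1/1440; ⇒ 3j(4 1 3; 2 1 -3)² = 1/252, sgn +1
I_A²/I_B² = (1/84)/(1/252) = 3/1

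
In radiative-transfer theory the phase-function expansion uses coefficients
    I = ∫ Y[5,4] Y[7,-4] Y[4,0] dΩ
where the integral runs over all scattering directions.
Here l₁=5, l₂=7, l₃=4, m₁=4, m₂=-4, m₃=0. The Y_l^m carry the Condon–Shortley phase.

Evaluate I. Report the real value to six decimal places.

Rules hold: Σm=0, L=16 even, 2≤4≤12.
N = 11·15·9 = 1485
Δ = 8!·2!·6!/17! = 1/6126120
Racah Σ t=3..5: t=3:−1/69120 t=4:+1/20736 t=5:−1/69120 = 1/51840
⇒ 3j(5 7 4; 0 0 0)² = 280/21879, sgn +1
Racah Σ t=0..1: t=0:+1/1451520 t=1:−1/483840 = -1/725760
⇒ 3j(5 7 4; 4 -4 0)² = 24/1547, sgn -1
4πI² = N·(3j₀)²·(3jₘ)² = 14400/48841
I = -1·√(0.294834/4π) = -0.15317364

-0.153174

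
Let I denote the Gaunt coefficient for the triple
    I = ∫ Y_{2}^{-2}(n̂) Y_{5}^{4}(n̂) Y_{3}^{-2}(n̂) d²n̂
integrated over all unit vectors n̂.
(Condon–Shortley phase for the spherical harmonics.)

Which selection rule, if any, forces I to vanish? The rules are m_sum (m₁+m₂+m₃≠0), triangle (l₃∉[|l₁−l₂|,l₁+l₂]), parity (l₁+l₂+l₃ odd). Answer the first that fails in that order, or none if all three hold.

none

m₁+m₂+m₃ = -2 + 4 − 2 = 0  ✓
triangle: |2−5|=3 ≤ l₃=3 ≤ 2+5=7  ✓
parity: l₁+l₂+l₃ = 10 is even  ✓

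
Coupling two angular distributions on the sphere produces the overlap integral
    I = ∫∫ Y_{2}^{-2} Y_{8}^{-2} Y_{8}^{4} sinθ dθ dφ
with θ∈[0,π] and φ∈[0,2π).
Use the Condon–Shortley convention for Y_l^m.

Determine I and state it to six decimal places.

m-sum 0 ✓  L=18 even ✓  6≤8≤10 ✓
Π(2lᵢ+1) = 5×17×17 = 1445
triangle coeff Δ(2,8,8) = 1/348840
Σ_t [0,2]: t=0:+1/116121600 t=1:−1/25401600 t=2:+1/116121600 = -1/45158400
(3j)²=24/1615 [(2 8 8; 0 0 0)], sign=-1
Σ_t [2,2]: t=2:+1/348364800 = 1/348364800
(3j)²=11/646 [(2 8 8; -2 -2 4)], sign=+1
⇒ 4πI² = 132/361
I = (-1)√(132/361/(4π)) = -0.17058013

-0.170580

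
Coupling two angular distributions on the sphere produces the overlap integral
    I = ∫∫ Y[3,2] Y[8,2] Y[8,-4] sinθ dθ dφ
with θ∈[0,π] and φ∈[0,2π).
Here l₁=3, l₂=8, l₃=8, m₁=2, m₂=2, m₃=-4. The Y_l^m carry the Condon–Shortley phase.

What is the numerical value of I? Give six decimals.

0.000000

L=19 odd ⇒ parity kills the (l;000) factor ⇒ I = 0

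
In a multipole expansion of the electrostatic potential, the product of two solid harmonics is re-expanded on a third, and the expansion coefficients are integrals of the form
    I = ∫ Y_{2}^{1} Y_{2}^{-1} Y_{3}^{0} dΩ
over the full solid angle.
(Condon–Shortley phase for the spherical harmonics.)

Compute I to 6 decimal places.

L=7 odd ⇒ parity kills the (l;000) factor ⇒ I = 0

0.000000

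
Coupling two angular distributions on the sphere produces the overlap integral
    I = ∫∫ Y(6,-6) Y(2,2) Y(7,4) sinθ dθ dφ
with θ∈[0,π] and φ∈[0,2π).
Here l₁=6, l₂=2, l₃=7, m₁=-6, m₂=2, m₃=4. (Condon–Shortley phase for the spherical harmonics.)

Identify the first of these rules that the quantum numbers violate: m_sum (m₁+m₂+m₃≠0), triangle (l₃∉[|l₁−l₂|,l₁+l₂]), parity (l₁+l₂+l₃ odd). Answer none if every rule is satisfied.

Σmᵢ = 0  ✓
l₃∈[|l₁−l₂|,l₁+l₂]=[4,8], have l₃=7  ✓
Σlᵢ = 15 ⇒ odd  ✗

parity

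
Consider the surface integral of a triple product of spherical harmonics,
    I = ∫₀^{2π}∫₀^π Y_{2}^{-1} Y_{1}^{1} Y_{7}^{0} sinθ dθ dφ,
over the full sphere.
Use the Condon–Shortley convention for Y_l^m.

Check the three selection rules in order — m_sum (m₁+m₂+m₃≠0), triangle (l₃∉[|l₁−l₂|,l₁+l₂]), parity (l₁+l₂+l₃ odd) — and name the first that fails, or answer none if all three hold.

triangle

m₁+m₂+m₃ = -1 + 1 + 0 = 0  ✓
triangle: |2−1|=1 ≤ l₃=7 ≤ 2+1=3  ✗
parity: l₁+l₂+l₃ = 10 is even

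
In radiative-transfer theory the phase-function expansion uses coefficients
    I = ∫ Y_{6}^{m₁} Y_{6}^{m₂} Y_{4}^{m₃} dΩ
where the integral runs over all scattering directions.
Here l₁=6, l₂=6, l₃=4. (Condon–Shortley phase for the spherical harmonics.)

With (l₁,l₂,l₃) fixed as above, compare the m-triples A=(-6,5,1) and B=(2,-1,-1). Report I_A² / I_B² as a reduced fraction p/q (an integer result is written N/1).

l's match ⇒ only the (l;m) 3-j factors differ between A and B.
A: triangle coeff Δ(6,6,4) = 1/15315300; Σ_t [8,8]: t=8:+1/5806080 = 1/5806080; (3j)²=165/6188 [(6 6 4; -6 5 1)], sign=-1
B: triangle coeff Δ(6,6,4) = 1/15315300; Σ_t [1,4]: t=1:−1/725760 t=2:+1/34560 t=3:−1/17280 t=4:+1/82944 = -53/2903040; (3j)²=2809/306306 [(6 6 4; 2 -1 -1)], sign=+1
I_A²/I_B² = (165/6188)/(2809/306306) = 16335/5618

16335/5618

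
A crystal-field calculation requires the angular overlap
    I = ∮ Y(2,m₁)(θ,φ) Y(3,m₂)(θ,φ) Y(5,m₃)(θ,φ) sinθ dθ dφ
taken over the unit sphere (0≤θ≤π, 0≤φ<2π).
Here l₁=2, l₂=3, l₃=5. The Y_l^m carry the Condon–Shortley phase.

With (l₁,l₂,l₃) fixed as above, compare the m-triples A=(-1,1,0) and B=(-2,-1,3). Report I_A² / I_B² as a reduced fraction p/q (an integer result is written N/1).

l's match ⇒ only the (l;m) 3-j factors differ between A and B.
A: triangle coeff Δ(2,3,5) = 1/2310; Σ_t [0,0]: t=0:+1/288 = 1/288; (3j)²=5/231 [(2 3 5; -1 1 0)], sign=-1
B: triangle coeff Δ(2,3,5) = 1/2310; Σ_t [0,0]: t=0:+1/1152 = 1/1152; (3j)²=1/33 [(2 3 5; -2 -1 3)], sign=+1
I_A²/I_B² = (5/231)/(1/33) = 5/7

5/7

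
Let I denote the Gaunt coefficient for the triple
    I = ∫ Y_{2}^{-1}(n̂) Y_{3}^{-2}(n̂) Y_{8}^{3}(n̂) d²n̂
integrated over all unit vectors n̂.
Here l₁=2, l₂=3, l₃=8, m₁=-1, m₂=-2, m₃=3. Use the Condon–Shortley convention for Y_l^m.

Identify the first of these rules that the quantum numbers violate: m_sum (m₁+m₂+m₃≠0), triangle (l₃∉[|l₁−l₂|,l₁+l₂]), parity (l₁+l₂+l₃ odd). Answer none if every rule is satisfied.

Σmᵢ = 0  ✓
l₃∈[|l₁−l₂|,l₁+l₂]=[1,5], have l₃=8  ✗
Σlᵢ = 13 ⇒ odd

triangle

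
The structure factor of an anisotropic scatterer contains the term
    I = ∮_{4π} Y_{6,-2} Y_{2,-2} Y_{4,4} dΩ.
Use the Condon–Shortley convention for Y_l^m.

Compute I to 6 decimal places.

Rules hold: Σm=0, L=12 even, 4≤4≤8.
N = 13·5·9 = 585
Δ = 4!·8!·0!/13! = 1/6435
Racah Σ t=2..2: t=2:+1/2304 = 1/2304
⇒ 3j(6 2 4; 0 0 0)² = 5/143, sgn +1
Racah Σ t=0..0: t=0:+1/967680 = 1/967680
⇒ 3j(6 2 4; -2 -2 4)² = 1/6435, sgn +1
4πI² = N·(3j₀)²·(3jₘ)² = 5/1573
I = +1·√(0.00317864/4π) = 0.01590434

0.015904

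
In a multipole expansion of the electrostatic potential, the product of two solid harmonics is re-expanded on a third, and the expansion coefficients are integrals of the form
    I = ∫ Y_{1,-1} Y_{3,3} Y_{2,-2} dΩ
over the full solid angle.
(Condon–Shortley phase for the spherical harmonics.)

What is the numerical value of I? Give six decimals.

Checks pass: Σm=0; 6 even; l₃=2∈[2,4].
(2·1+1)(2·3+1)(2·2+1) = 105
Δ: 2! 0! 4! / 7! → 1/105
sum: t=1:−1/4 = -1/4
3j²(1 3 2; 0 0 0) = Δ·Π!·Σ² = 3/35  (sign -1)
sum: t=2:+1/48 = 1/48
3j²(1 3 2; -1 3 -2) = Δ·Π!·Σ² = 1/7  (sign +1)
combine: 4πI² = 105·3/35·1/7 = 9/7
take √, sign -1: I = -0.31986543

-0.319865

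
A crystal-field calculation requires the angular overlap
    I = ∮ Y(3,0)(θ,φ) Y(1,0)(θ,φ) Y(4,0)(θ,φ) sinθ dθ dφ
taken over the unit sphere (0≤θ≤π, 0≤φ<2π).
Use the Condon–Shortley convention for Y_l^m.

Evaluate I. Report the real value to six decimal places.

Checks pass: Σm=0; 8 even; l₃=4∈[2,4].
(2·3+1)(2·1+1)(2·4+1) = 189
Δ: 0! 6! 2! / 9! → 1/252
sum: t=0:+1/36 = 1/36
3j²(3 1 4; 0 0 0) = Δ·Π!·Σ² = 4/63  (sign +1)
(m-triple is (0,0,0) — same symbol as above.)
combine: 4πI² = 189·4/63·4/63 = 16/21
take √, sign +1: I = 0.24623252

0.246233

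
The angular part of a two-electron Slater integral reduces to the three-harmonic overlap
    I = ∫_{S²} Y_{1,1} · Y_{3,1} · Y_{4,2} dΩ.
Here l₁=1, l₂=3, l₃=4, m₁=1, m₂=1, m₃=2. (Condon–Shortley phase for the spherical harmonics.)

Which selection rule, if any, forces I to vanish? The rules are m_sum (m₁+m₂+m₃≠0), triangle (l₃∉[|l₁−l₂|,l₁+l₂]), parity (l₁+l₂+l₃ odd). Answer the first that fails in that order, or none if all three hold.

m_sum

m₁+m₂+m₃ = 1 + 1 + 2 = 4  ✗
triangle: |1−3|=2 ≤ l₃=4 ≤ 1+3=4
parity: l₁+l₂+l₃ = 8 is even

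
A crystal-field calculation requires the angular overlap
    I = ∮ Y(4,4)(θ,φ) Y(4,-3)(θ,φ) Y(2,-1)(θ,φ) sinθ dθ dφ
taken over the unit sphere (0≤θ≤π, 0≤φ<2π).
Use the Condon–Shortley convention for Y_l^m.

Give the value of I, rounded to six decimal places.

Rules hold: Σm=0, L=10 even, 0≤2≤8.
N = 9·9·5 = 405
Δ = 6!·2!·2!/11! = 1/13860
Racah Σ t=2..4: t=2:+1/192 t=3:−1/36 t=4:+1/192 = -5/288
⇒ 3j(4 4 2; 0 0 0)² = 20/693, sgn -1
Racah Σ t=0..0: t=0:+1/1440 = 1/1440
⇒ 3j(4 4 2; 4 -3 -1)² = 7/165, sgn -1
4πI² = N·(3j₀)²·(3jₘ)² = 60/121
I = +1·√(0.495868/4π) = 0.19864517

0.198645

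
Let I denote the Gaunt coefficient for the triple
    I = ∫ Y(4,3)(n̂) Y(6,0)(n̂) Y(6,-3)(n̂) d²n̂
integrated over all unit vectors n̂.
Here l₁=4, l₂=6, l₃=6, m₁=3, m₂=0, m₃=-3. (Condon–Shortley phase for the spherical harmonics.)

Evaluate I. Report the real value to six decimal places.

m-sum 0 ✓  L=16 even ✓  2≤6≤10 ✓
Π(2lᵢ+1) = 9×13×13 = 1521
triangle coeff Δ(4,6,6) = 1/15315300
Σ_t [0,4]: t=0:+1/829440 t=1:−1/25920 t=2:+1/9216 t=3:−1/25920 t=4:+1/829440 = 7/207360
(3j)²=28/2431 [(4 6 6; 0 0 0)], sign=+1
Σ_t [0,1]: t=0:+1/207360 t=1:−1/103680 = -1/207360
(3j)²=21/2431 [(4 6 6; 3 0 -3)], sign=+1
⇒ 4πI² = 5292/34969
I = (+1)√(5292/34969/(4π)) = 0.10973960

0.109740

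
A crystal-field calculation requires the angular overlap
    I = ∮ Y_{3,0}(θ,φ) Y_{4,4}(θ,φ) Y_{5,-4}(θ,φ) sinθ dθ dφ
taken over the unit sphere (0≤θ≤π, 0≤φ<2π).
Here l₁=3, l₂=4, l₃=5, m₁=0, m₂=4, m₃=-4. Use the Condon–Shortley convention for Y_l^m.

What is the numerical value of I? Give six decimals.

-0.207724

Checks pass: Σm=0; 12 even; l₃=5∈[1,7].
(2·3+1)(2·4+1)(2·5+1) = 693
Δ: 2! 4! 6! / 13! → 1/180180
sum: t=0:+1/576 t=1:−1/144 t=2:+1/576 = -1/288
3j²(3 4 5; 0 0 0) = Δ·Π!·Σ² = 20/1001  (sign +1)
sum: t=2:+1/8640 = 1/8640
3j²(3 4 5; 0 4 -4) = Δ·Π!·Σ² = 28/715  (sign -1)
combine: 4πI² = 693·20/1001·28/715 = 1008/1859
take √, sign -1: I = -0.20772350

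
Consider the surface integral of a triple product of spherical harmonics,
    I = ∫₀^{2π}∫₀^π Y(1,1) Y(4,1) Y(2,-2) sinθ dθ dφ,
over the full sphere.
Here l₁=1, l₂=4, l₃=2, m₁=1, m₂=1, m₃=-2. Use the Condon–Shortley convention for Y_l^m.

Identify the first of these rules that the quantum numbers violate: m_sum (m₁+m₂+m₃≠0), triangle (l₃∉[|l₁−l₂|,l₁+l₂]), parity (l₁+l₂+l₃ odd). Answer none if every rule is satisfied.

triangle

m₁+m₂+m₃ = 1 + 1 − 2 = 0  ✓
triangle: |1−4|=3 ≤ l₃=2 ≤ 1+4=5  ✗
parity: l₁+l₂+l₃ = 7 is odd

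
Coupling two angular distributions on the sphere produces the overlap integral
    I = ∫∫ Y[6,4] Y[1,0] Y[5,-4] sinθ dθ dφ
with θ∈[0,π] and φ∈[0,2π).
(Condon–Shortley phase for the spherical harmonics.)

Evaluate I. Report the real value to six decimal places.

Rules hold: Σm=0, L=12 even, 5≤5≤7.
N = 13·3·11 = 429
Δ = 2!·10!·0!/13! = 1/858
Racah Σ t=1..1: t=1:−1/14400 = -1/14400
⇒ 3j(6 1 5; 0 0 0)² = 6/143, sgn +1
Racah Σ t=1..1: t=1:−1/362880 = -1/362880
⇒ 3j(6 1 5; 4 0 -4)² = 10/429, sgn +1
4πI² = N·(3j₀)²·(3jₘ)² = 60/143
I = +1·√(0.41958/4π) = 0.18272698

0.182727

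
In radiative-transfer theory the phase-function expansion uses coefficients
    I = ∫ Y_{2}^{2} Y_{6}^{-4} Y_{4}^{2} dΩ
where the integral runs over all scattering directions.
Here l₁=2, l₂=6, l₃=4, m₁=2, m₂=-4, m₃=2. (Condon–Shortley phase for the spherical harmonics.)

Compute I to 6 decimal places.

Rules hold: Σm=0, L=12 even, 4≤4≤8.
N = 5·13·9 = 585
Δ = 4!·0!·8!/13! = 1/6435
Racah Σ t=2..2: t=2:+1/2304 = 1/2304
⇒ 3j(2 6 4; 0 0 0)² = 5/143, sgn +1
Racah Σ t=0..0: t=0:+1/34560 = 1/34560
⇒ 3j(2 6 4; 2 -4 2)² = 14/429, sgn +1
4πI² = N·(3j₀)²·(3jₘ)² = 1050/1573
I = +1·√(0.667514/4π) = 0.23047581

0.230476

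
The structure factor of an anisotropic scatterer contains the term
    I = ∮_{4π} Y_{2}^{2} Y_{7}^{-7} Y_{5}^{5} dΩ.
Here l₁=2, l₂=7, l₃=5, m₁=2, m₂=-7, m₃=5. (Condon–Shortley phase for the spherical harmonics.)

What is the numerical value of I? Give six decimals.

-0.358536

Rules hold: Σm=0, L=14 even, 5≤5≤9.
N = 5·15·11 = 825
Δ = 4!·0!·10!/15! = 1/15015
Racah Σ t=2..2: t=2:+1/57600 = 1/57600
⇒ 3j(2 7 5; 0 0 0)² = 21/715, sgn -1
Racah Σ t=0..0: t=0:+1/87091200 = 1/87091200
⇒ 3j(2 7 5; 2 -7 5)² = 1/15, sgn +1
4πI² = N·(3j₀)²·(3jₘ)² = 21/13
I = -1·√(1.61538/4π) = -0.35853622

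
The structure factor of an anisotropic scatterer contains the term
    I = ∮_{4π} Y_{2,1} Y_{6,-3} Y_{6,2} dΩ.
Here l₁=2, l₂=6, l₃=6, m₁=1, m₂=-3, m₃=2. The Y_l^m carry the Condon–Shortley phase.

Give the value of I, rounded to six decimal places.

Rules hold: Σm=0, L=14 even, 4≤6≤8.
N = 5·13·13 = 845
Δ = 2!·2!·10!/15! = 1/90090
Racah Σ t=0..2: t=0:+1/69120 t=1:−1/14400 t=2:+1/69120 = -7/172800
⇒ 3j(2 6 6; 0 0 0)² = 14/715, sgn -1
Racah Σ t=0..1: t=0:+1/60480 t=1:−1/161280 = 1/96768
⇒ 3j(2 6 6; 1 -3 2)² = 15/1001, sgn +1
4πI² = N·(3j₀)²·(3jₘ)² = 30/121
I = -1·√(0.247934/4π) = -0.14046335

-0.140463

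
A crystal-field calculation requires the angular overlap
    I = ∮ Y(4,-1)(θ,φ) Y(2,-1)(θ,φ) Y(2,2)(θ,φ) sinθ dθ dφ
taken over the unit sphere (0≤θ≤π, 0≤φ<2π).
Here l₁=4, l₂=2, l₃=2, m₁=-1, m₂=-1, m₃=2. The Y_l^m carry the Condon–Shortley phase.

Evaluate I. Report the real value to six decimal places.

m-sum 0 ✓  L=8 even ✓  2≤2≤6 ✓
Π(2lᵢ+1) = 9×5×5 = 225
triangle coeff Δ(4,2,2) = 1/630
Σ_t [2,2]: t=2:+1/16 = 1/16
(3j)²=2/35 [(4 2 2; 0 0 0)], sign=+1
Σ_t [1,1]: t=1:−1/144 = -1/144
(3j)²=1/126 [(4 2 2; -1 -1 2)], sign=-1
⇒ 4πI² = 5/49
I = (-1)√(5/49/(4π)) = -0.09011188

-0.090112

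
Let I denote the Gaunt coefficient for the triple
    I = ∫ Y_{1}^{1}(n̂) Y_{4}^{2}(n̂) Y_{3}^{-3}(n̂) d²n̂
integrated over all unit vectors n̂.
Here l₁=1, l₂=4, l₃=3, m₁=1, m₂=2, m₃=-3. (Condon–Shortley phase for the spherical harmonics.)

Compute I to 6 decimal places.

m-sum 0 ✓  L=8 even ✓  3≤3≤5 ✓
Π(2lᵢ+1) = 3×9×7 = 189
triangle coeff Δ(1,4,3) = 1/252
Σ_t [1,1]: t=1:−1/36 = -1/36
(3j)²=4/63 [(1 4 3; 0 0 0)], sign=+1
Σ_t [0,0]: t=0:+1/1440 = 1/1440
(3j)²=1/252 [(1 4 3; 1 2 -3)], sign=+1
⇒ 4πI² = 1/21
I = (+1)√(1/21/(4π)) = 0.06155813

0.061558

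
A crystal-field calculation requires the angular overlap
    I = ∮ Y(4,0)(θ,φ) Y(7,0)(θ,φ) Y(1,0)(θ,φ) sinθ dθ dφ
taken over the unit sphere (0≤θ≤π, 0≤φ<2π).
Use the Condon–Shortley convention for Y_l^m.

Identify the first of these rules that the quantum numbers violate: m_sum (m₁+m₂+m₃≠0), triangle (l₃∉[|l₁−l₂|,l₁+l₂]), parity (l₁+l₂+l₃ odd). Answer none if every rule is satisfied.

triangle

m₁+m₂+m₃ = 0 + 0 + 0 = 0  ✓
triangle: |4−7|=3 ≤ l₃=1 ≤ 4+7=11  ✗
parity: l₁+l₂+l₃ = 12 is even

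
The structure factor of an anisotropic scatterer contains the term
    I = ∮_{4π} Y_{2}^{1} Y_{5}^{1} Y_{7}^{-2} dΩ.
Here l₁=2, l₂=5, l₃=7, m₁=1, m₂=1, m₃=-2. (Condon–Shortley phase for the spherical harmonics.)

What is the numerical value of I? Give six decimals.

0.232242

Checks pass: Σm=0; 14 even; l₃=7∈[3,7].
(2·2+1)(2·5+1)(2·7+1) = 825
Δ: 0! 4! 10! / 15! → 1/15015
sum: t=0:+1/57600 = 1/57600
3j²(2 5 7; 0 0 0) = Δ·Π!·Σ² = 21/715  (sign -1)
sum: t=0:+1/103680 = 1/103680
3j²(2 5 7; 1 1 -2) = Δ·Π!·Σ² = 4/143  (sign -1)
combine: 4πI² = 825·21/715·4/143 = 1260/1859
take √, sign +1: I = 0.23224194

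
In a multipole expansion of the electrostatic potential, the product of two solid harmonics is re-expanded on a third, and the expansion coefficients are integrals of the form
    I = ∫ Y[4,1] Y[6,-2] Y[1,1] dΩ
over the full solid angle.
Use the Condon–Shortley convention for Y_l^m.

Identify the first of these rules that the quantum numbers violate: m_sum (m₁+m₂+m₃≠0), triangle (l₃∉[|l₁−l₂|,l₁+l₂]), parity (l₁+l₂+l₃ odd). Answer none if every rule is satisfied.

Σmᵢ = 0  ✓
l₃∈[|l₁−l₂|,l₁+l₂]=[2,10], have l₃=1  ✗
Σlᵢ = 11 ⇒ odd

triangle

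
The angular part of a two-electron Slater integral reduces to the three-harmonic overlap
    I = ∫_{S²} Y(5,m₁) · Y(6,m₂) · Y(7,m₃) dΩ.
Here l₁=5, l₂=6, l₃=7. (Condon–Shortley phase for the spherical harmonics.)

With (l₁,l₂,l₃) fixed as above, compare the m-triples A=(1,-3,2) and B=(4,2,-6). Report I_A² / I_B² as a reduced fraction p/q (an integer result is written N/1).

8448/15379

Same 5,6,7: normalisation and zero-m 3j drop out of the ratio.
A: Δ: 4! 6! 8! / 19! → 1/174594420; sum: t=0:+1/829440 t=1:−1/311040 t=2:+1/967680 t=3:−1/29030400 = -11/10886400; 3j²(5 6 7; 1 -3 2) = Δ·Π!·Σ² = 1408/146965  (sign +1)
B: Δ: 4! 6! 8! / 19! → 1/174594420; sum: t=0:+1/116121600 t=1:−1/21772800 = -13/348364800; 3j²(5 6 7; 4 2 -6) = Δ·Π!·Σ² = 169/9690  (sign +1)
I_A²/I_B² = (1408/146965)/(169/9690) = 8448/15379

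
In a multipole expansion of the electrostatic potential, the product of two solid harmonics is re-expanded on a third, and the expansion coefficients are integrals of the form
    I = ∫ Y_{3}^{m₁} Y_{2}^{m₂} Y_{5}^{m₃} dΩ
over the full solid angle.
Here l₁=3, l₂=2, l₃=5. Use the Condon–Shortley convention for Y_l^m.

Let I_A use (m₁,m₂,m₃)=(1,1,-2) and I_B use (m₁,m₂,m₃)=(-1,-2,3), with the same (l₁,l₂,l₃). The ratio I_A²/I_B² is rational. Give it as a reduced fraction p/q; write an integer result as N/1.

3/2

Same 3,2,5: normalisation and zero-m 3j drop out of the ratio.
A: Δ: 0! 6! 4! / 11! → 1/2310; sum: t=0:+1/288 = 1/288; 3j²(3 2 5; 1 1 -2) = Δ·Π!·Σ² = 1/22  (sign -1)
B: Δ: 0! 6! 4! / 11! → 1/2310; sum: t=0:+1/1152 = 1/1152; 3j²(3 2 5; -1 -2 3) = Δ·Π!·Σ² = 1/33  (sign +1)
I_A²/I_B² = (1/22)/(1/33) = 3/2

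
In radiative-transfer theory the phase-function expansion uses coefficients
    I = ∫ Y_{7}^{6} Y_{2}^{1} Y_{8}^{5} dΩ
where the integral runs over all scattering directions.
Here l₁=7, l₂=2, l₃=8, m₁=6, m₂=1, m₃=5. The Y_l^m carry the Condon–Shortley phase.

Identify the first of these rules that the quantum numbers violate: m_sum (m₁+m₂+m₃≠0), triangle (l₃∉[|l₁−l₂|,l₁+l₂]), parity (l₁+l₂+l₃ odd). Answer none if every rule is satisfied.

m_sum

azimuthal sum: 6 + 1 + 5 = 12  ✗
5 ≤ 8 ≤ 9 (triangle on l)
L = 7 + 2 + 8 = 17 (odd)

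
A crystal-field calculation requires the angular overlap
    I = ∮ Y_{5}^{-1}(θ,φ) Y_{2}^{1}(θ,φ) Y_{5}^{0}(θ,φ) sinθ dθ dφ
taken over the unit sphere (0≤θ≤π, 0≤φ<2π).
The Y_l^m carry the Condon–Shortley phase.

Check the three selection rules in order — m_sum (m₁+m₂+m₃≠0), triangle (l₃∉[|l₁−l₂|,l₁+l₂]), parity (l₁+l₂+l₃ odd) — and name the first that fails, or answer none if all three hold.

none

m₁+m₂+m₃ = -1 + 1 + 0 = 0  ✓
triangle: |5−2|=3 ≤ l₃=5 ≤ 5+2=7  ✓
parity: l₁+l₂+l₃ = 12 is even  ✓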